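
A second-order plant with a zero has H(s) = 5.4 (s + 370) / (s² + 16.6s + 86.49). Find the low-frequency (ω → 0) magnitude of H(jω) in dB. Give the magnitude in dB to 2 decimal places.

H(0) = 5.4 × 370 / 86.49 = 23.101
20 log₁₀(23.101) = 27.273 dB

27.27 dB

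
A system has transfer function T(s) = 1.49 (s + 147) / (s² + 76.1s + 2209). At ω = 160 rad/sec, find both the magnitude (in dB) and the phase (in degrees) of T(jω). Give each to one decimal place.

|j160 + 147| = √(160² + 147²) = 217.3
|(j160)² + 76.1(j160) + 2209| = |-23391 + j12176| = 2.637e+04
|T(j160)| = 1.49 × 217.3 / 2.637e+04 = 0.012277
20 log₁₀(0.012277) = -38.22 dB
∠(j160 + 147) = arctan(160/147) = 47.42°
∠[(j160)² + 76.1(j160) + 2209] = ∠[-23391 + j12176] = 152.50°
∠T(j160) = 47.42° − 152.50° = -105.08°

|T| = -38.2 dB, ∠T = -105.1°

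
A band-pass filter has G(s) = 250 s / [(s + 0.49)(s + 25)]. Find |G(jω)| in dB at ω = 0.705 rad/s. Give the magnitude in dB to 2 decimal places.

18.28 dB

|j0.705| = 0.705
|j0.705 + 0.49| = √(0.705² + 0.49²) = 0.8586
|j0.705 + 25| = √(0.705² + 25²) = 25.01
|G(j0.705)| = 250 × 0.705 / (0.8586 × 25.01) = 8.2082
20 log₁₀(8.2082) = 18.285 dB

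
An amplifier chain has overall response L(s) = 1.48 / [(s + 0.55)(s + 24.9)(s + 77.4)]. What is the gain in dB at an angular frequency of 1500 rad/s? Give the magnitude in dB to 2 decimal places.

|j1500 + 0.55| = √(1500² + 0.55²) = 1500
|j1500 + 24.9| = √(1500² + 24.9²) = 1500
|j1500 + 77.4| = √(1500² + 77.4²) = 1502
|L(j1500)| = 1.48 / (1500 × 1500 × 1502) = 4.3788e-10
20 log₁₀(4.3788e-10) = -187.173 dB

-187.17 dB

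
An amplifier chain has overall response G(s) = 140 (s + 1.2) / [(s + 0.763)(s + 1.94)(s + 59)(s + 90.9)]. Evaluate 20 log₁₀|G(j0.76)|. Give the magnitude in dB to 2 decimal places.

|j0.76 + 1.2| = √(0.76² + 1.2²) = 1.42
|j0.76 + 0.763| = √(0.76² + 0.763²) = 1.077
|j0.76 + 1.94| = √(0.76² + 1.94²) = 2.084
|j0.76 + 59| = √(0.76² + 59²) = 59
|j0.76 + 90.9| = √(0.76² + 90.9²) = 90.9
|G(j0.76)| = 140 × 1.42 / (1.077 × 2.084 × 59 × 90.9) = 0.016523
20 log₁₀(0.016523) = -35.638 dB

-35.64 dB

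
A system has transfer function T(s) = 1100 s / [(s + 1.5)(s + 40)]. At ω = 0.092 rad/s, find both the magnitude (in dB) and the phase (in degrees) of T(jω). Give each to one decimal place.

|T| = 4.5 dB, ∠T = 86.4 deg

|j0.092| = 0.092
|j0.092 + 1.5| = √(0.092² + 1.5²) = 1.503
|j0.092 + 40| = √(0.092² + 40²) = 40
|T(j0.092)| = 1100 × 0.092 / (1.503 × 40) = 1.6835
20 log₁₀(1.6835) = 4.52 dB
∠(j0.092) = 90.00°
∠(j0.092 + 1.5) = arctan(0.092/1.5) = 3.51°
∠(j0.092 + 40) = arctan(0.092/40) = 0.13°
∠T(j0.092) = 90.00° − (3.51° + 0.13°) = 86.36°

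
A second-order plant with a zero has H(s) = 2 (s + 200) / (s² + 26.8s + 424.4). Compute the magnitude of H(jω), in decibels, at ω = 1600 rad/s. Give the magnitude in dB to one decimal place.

|j1600 + 200| = √(1600² + 200²) = 1612
|(j1600)² + 26.8(j1600) + 424.4| = |-2.5596e+06 + j42880| = 2.56e+06
|H(j1600)| = 2 × 1612 / 2.56e+06 = 0.0012598
20 log₁₀(0.0012598) = -57.99 dB

-58.0 dB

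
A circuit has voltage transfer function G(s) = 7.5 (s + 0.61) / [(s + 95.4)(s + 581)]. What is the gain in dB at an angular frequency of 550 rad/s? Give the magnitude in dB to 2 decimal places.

|j550 + 0.61| = √(550² + 0.61²) = 550
|j550 + 95.4| = √(550² + 95.4²) = 558.2
|j550 + 581| = √(550² + 581²) = 800
|G(j550)| = 7.5 × 550 / (558.2 × 800) = 0.0092366
20 log₁₀(0.0092366) = -40.690 dB

-40.69 dB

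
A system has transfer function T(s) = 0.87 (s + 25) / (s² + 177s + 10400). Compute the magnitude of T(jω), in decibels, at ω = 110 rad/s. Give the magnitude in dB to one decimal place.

|j110 + 25| = √(110² + 25²) = 112.8
|(j110)² + 177(j110) + 10400| = |-1700 + j19470| = 1.954e+04
|T(j110)| = 0.87 × 112.8 / 1.954e+04 = 0.0050215
20 log₁₀(0.0050215) = -45.98 dB

-46.0 dB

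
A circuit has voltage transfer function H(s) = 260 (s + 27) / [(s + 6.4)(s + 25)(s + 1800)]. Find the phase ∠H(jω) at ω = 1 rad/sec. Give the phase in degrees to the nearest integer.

-9°

∠(j1 + 27) = arctan(1/27) = 2.12°
∠(j1 + 6.4) = arctan(1/6.4) = 8.88°
∠(j1 + 25) = arctan(1/25) = 2.29°
∠(j1 + 1800) = arctan(1/1800) = 0.03°
∠H(j1) = 2.12° − (8.88° + 2.29° + 0.03°) = -9.08°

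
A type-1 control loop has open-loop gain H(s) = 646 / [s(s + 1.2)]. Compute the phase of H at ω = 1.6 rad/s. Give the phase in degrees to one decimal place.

∠(j1.6 + 1.2) = arctan(1.6/1.2) = 53.13°
∠(j1.6) = 90.00°
∠H(j1.6) = − (53.13° + 90.00°) = -143.13°

-143.1 deg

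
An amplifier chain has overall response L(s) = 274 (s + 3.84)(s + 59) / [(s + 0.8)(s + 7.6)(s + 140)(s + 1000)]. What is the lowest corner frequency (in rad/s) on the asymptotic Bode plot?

0.8 rad/s

Break frequencies occur at each pole and zero magnitude: 0.8 rad/s, 3.84 rad/s, 7.6 rad/s, 59 rad/s, 140 rad/s, 1000 rad/s.
The lowest is 0.8 rad/s.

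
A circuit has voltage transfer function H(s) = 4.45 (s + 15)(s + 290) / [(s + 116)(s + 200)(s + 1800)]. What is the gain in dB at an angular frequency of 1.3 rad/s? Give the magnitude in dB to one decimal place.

|j1.3 + 15| = √(1.3² + 15²) = 15.06
|j1.3 + 290| = √(1.3² + 290²) = 290
|j1.3 + 116| = √(1.3² + 116²) = 116
|j1.3 + 200| = √(1.3² + 200²) = 200
|j1.3 + 1800| = √(1.3² + 1800²) = 1800
|H(j1.3)| = 4.45 × 15.06 × 290 / (116 × 200 × 1800) = 0.00046524
20 log₁₀(0.00046524) = -66.65 dB

-66.6 dB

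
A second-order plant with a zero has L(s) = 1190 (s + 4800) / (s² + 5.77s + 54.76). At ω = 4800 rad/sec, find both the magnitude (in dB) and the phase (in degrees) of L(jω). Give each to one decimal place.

|j4800 + 4800| = √(4800² + 4800²) = 6788
|(j4800)² + 5.77(j4800) + 54.76| = |-2.304e+07 + j27696| = 2.304e+07
|L(j4800)| = 1190 × 6788 / 2.304e+07 = 0.35061
20 log₁₀(0.35061) = -9.10 dB
∠(j4800 + 4800) = arctan(4800/4800) = 45.00°
∠[(j4800)² + 5.77(j4800) + 54.76] = ∠[-2.304e+07 + j27696] = 179.93°
∠L(j4800) = 45.00° − 179.93° = -134.93°

|L| = -9.1 dB, ∠L = -134.9°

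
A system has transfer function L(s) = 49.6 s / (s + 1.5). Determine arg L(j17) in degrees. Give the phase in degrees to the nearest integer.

∠(j17) = 90.00°
∠(j17 + 1.5) = arctan(17/1.5) = 84.96°
∠L(j17) = 90.00° − 84.96° = 5.04°

5 deg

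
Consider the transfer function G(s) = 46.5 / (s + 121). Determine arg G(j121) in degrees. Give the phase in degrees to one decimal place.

∠(j121 + 121) = arctan(121/121) = 45.00°
∠G(j121) = −45.00° = -45.00°

-45.0°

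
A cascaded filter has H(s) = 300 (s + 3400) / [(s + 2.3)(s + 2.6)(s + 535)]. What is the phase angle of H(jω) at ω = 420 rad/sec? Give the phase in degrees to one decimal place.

∠(j420 + 3400) = arctan(420/3400) = 7.04°
∠(j420 + 2.3) = arctan(420/2.3) = 89.69°
∠(j420 + 2.6) = arctan(420/2.6) = 89.65°
∠(j420 + 535) = arctan(420/535) = 38.13°
∠H(j420) = 7.04° − (89.69° + 89.65° + 38.13°) = -210.42°

-210.4°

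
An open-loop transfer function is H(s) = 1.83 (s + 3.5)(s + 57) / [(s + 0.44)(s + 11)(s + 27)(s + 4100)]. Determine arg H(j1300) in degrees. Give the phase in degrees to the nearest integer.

-109 deg

∠(j1300 + 3.5) = arctan(1300/3.5) = 89.85°
∠(j1300 + 57) = arctan(1300/57) = 87.49°
∠(j1300 + 0.44) = arctan(1300/0.44) = 89.98°
∠(j1300 + 11) = arctan(1300/11) = 89.52°
∠(j1300 + 27) = arctan(1300/27) = 88.81°
∠(j1300 + 4100) = arctan(1300/4100) = 17.59°
∠H(j1300) = 89.85° + 87.49° − (89.98° + 89.52° + 88.81° + 17.59°) = -108.56°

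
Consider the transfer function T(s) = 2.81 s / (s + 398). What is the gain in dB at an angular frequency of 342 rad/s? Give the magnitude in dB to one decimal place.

5.3 dB

|j342| = 342
|j342 + 398| = √(342² + 398²) = 524.8
|T(j342)| = 2.81 × 342 / 524.8 = 1.8314
20 log₁₀(1.8314) = 5.26 dB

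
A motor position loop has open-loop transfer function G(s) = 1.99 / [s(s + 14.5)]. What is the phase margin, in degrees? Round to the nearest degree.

89°

Gain crossover: |G(jω)| = 1 at ω ≈ 0.137 rad/s.
∠G(j0.137) = −90° − arctan(0.137/14.5) ≈ -90.54°
PM = 180° + (-90.54°) = 89.46°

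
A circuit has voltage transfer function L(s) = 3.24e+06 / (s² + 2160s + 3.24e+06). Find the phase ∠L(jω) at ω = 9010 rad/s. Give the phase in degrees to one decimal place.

-166.0°

∠[(j9010)² + 2160(j9010) + 3.24e+06] = ∠[-7.794e+07 + j1.9462e+07] = 165.98°
∠L(j9010) = −165.98° = -165.98°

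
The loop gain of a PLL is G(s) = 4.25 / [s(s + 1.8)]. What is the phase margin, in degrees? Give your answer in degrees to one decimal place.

46.4°

Gain crossover: |G(jω)| = 1 at ω ≈ 1.71 rad/sec.
∠G(j1.71) = −90° − arctan(1.71/1.8) ≈ -133.55°
PM = 180° + (-133.55°) = 46.45°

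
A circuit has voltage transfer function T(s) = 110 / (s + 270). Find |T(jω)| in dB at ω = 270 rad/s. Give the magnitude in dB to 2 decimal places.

|j270 + 270| = √(270² + 270²) = 381.8
|T(j270)| = 110 / 381.8 = 0.28808
20 log₁₀(0.28808) = -10.810 dB

-10.81 dB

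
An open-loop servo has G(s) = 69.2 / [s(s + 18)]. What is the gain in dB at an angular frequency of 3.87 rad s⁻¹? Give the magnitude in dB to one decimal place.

|j3.87 + 18| = √(3.87² + 18²) = 18.41
|j3.87| = 3.87
|G(j3.87)| = 69.2 / (18.41 × 3.87) = 0.9712
20 log₁₀(0.9712) = -0.25 dB

-0.3 dB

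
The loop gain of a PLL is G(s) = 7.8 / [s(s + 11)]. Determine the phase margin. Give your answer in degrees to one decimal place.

Gain crossover: |G(jω)| = 1 at ω ≈ 0.708 rad s⁻¹.
∠G(j0.708) = −90° − arctan(0.708/11) ≈ -93.68°
PM = 180° + (-93.68°) = 86.32°

86.3°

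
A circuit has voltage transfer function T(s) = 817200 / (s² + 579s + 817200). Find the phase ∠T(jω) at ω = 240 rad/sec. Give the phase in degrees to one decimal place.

-10.4°

∠[(j240)² + 579(j240) + 817200] = ∠[7.596e+05 + j1.3896e+05] = 10.37°
∠T(j240) = −10.37° = -10.37°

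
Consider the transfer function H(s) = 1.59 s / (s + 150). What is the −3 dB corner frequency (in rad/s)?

For a single-pole high-pass, the −3 dB point is at the pole: ω = 150 rad/s.

150 rad/s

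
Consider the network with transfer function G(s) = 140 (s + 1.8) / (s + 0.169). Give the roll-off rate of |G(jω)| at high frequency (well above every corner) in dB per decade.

0 dB/decade

With 1 zero and 1 pole, the high-frequency asymptotic slope is 20 × (1 − 1) = 0 dB/decade.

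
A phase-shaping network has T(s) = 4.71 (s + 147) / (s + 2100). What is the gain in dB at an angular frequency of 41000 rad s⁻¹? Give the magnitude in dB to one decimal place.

|j41000 + 147| = √(41000² + 147²) = 4.1e+04
|j41000 + 2100| = √(41000² + 2100²) = 4.105e+04
|T(j41000)| = 4.71 × 4.1e+04 / 4.105e+04 = 4.7039
20 log₁₀(4.7039) = 13.45 dB

13.4 dB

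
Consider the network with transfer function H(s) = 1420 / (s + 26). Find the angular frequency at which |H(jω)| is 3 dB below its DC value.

For a single-pole low-pass, the −3 dB point is at the pole: ω = 26 rad/sec.

26 rad/sec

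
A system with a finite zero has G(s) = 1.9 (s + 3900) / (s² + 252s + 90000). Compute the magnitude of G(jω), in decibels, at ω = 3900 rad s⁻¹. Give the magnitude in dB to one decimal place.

|j3900 + 3900| = √(3900² + 3900²) = 5515
|(j3900)² + 252(j3900) + 90000| = |-1.512e+07 + j9.828e+05| = 1.515e+07
|G(j3900)| = 1.9 × 5515 / 1.515e+07 = 0.00069162
20 log₁₀(0.00069162) = -63.20 dB

-63.2 dB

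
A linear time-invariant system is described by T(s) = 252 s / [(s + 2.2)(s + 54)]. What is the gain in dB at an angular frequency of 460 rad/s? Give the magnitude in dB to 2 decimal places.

-5.29 dB

|j460| = 460
|j460 + 2.2| = √(460² + 2.2²) = 460
|j460 + 54| = √(460² + 54²) = 463.2
|T(j460)| = 252 × 460 / (460 × 463.2) = 0.54408
20 log₁₀(0.54408) = -5.287 dB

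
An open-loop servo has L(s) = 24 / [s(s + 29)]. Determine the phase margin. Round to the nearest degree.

Gain crossover: |L(jω)| = 1 at ω ≈ 0.827 rad s⁻¹.
∠L(j0.827) = −90° − arctan(0.827/29) ≈ -91.63°
PM = 180° + (-91.63°) = 88.37°

88°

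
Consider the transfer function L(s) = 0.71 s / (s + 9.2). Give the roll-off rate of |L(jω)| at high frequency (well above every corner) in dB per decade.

With 1 zero and 1 pole, the high-frequency asymptotic slope is 20 × (1 − 1) = 0 dB/decade.

0 dB/decade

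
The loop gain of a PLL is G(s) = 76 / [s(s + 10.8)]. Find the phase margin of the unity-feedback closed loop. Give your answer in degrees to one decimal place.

Gain crossover: |G(jω)| = 1 at ω ≈ 6.12 rad s⁻¹.
∠G(j6.12) = −90° − arctan(6.12/10.8) ≈ -119.55°
PM = 180° + (-119.55°) = 60.45°

60.5 deg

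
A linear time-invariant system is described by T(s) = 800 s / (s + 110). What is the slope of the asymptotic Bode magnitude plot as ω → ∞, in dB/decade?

0 dB/decade

With 1 zero and 1 pole, the high-frequency asymptotic slope is 20 × (1 − 1) = 0 dB/decade.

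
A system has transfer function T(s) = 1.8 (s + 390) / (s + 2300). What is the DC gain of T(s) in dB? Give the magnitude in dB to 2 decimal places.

T(0) = 1.8 × 390 / 2300 = 0.30522
20 log₁₀(0.30522) = -10.308 dB

-10.31 dB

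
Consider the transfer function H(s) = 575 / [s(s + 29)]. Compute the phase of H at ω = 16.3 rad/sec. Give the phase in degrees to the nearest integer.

-119°

∠(j16.3 + 29) = arctan(16.3/29) = 29.34°
∠(j16.3) = 90.00°
∠H(j16.3) = − (29.34° + 90.00°) = -119.34°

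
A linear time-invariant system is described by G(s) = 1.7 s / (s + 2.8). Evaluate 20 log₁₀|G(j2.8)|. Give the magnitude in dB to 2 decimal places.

1.60 dB

|j2.8| = 2.8
|j2.8 + 2.8| = √(2.8² + 2.8²) = 3.96
|G(j2.8)| = 1.7 × 2.8 / 3.96 = 1.2021
20 log₁₀(1.2021) = 1.599 dB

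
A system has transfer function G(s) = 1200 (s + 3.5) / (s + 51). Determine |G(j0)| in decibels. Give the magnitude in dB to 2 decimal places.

38.31 dB

G(0) = 1200 × 3.5 / 51 = 82.353
20 log₁₀(82.353) = 38.314 dB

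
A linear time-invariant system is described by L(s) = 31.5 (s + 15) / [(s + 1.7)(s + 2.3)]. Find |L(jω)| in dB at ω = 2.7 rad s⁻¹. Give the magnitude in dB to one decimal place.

32.6 dB

|j2.7 + 15| = √(2.7² + 15²) = 15.24
|j2.7 + 1.7| = √(2.7² + 1.7²) = 3.191
|j2.7 + 2.3| = √(2.7² + 2.3²) = 3.547
|L(j2.7)| = 31.5 × 15.24 / (3.191 × 3.547) = 42.424
20 log₁₀(42.424) = 32.55 dB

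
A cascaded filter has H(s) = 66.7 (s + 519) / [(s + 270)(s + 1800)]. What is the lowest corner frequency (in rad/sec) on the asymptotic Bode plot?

Break frequencies occur at each pole and zero magnitude: 270 rad/sec, 519 rad/sec, 1800 rad/sec.
The lowest is 270 rad/sec.

270 rad/sec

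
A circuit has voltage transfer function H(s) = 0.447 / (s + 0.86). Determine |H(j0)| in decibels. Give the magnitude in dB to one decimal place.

-5.7 dB

H(0) = 0.447 / 0.86 = 0.51977
20 log₁₀(0.51977) = -5.68 dB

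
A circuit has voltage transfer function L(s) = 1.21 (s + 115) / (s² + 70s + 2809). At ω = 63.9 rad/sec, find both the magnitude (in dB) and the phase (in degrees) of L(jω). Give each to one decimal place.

|j63.9 + 115| = √(63.9² + 115²) = 131.6
|(j63.9)² + 70(j63.9) + 2809| = |-1274.2 + j4473| = 4651
|L(j63.9)| = 1.21 × 131.6 / 4651 = 0.034227
20 log₁₀(0.034227) = -29.31 dB
∠(j63.9 + 115) = arctan(63.9/115) = 29.06°
∠[(j63.9)² + 70(j63.9) + 2809] = ∠[-1274.2 + j4473] = 105.90°
∠L(j63.9) = 29.06° − 105.90° = -76.84°

|L| = -29.3 dB, ∠L = -76.8°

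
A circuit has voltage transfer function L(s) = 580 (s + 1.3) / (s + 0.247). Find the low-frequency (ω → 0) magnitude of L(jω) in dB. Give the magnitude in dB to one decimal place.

69.7 dB

L(0) = 580 × 1.3 / 0.247 = 3052.6
20 log₁₀(3052.6) = 69.69 dB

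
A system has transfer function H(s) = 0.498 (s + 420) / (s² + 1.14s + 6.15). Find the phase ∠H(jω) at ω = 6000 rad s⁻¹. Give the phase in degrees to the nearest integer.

∠(j6000 + 420) = arctan(6000/420) = 86.00°
∠[(j6000)² + 1.14(j6000) + 6.15] = ∠[-3.6e+07 + j6840] = 179.99°
∠H(j6000) = 86.00° − 179.99° = -93.99°

-94°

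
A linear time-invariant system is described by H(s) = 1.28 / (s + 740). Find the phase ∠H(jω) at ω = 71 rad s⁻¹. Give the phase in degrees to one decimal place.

∠(j71 + 740) = arctan(71/740) = 5.48°
∠H(j71) = −5.48° = -5.48°

-5.5°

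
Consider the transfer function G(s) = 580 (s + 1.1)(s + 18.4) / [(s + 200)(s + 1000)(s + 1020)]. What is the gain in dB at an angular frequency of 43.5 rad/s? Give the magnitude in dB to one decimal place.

-44.9 dB

|j43.5 + 1.1| = √(43.5² + 1.1²) = 43.51
|j43.5 + 18.4| = √(43.5² + 18.4²) = 47.23
|j43.5 + 200| = √(43.5² + 200²) = 204.7
|j43.5 + 1000| = √(43.5² + 1000²) = 1001
|j43.5 + 1020| = √(43.5² + 1020²) = 1021
|G(j43.5)| = 580 × 43.51 × 47.23 / (204.7 × 1001 × 1021) = 0.0056992
20 log₁₀(0.0056992) = -44.88 dB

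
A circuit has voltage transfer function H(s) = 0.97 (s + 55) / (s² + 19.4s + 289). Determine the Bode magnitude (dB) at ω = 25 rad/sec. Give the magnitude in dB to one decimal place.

|j25 + 55| = √(25² + 55²) = 60.42
|(j25)² + 19.4(j25) + 289| = |-336 + j485| = 590
|H(j25)| = 0.97 × 60.42 / 590 = 0.099324
20 log₁₀(0.099324) = -20.06 dB

-20.1 dB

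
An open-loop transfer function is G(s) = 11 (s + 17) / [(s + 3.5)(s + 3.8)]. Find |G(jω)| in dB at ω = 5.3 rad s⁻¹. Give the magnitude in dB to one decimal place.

|j5.3 + 17| = √(5.3² + 17²) = 17.81
|j5.3 + 3.5| = √(5.3² + 3.5²) = 6.351
|j5.3 + 3.8| = √(5.3² + 3.8²) = 6.522
|G(j5.3)| = 11 × 17.81 / (6.351 × 6.522) = 4.729
20 log₁₀(4.729) = 13.50 dB

13.5 dB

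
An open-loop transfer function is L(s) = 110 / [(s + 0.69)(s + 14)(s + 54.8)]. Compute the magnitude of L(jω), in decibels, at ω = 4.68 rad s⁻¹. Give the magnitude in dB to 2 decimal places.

-30.86 dB

|j4.68 + 0.69| = √(4.68² + 0.69²) = 4.731
|j4.68 + 14| = √(4.68² + 14²) = 14.76
|j4.68 + 54.8| = √(4.68² + 54.8²) = 55
|L(j4.68)| = 110 / (4.731 × 14.76 × 55) = 0.028641
20 log₁₀(0.028641) = -30.860 dB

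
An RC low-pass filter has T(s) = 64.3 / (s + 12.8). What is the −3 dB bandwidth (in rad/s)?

For a single-pole low-pass, the −3 dB point is at the pole: ω = 12.8 rad/s.

12.8 rad/s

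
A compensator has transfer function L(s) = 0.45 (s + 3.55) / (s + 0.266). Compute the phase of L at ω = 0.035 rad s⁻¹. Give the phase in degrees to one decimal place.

∠(j0.035 + 3.55) = arctan(0.035/3.55) = 0.56°
∠(j0.035 + 0.266) = arctan(0.035/0.266) = 7.50°
∠L(j0.035) = 0.56° − 7.50° = -6.93°

-6.9°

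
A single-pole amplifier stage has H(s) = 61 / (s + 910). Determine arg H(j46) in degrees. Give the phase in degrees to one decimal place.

-2.9°

∠(j46 + 910) = arctan(46/910) = 2.89°
∠H(j46) = −2.89° = -2.89°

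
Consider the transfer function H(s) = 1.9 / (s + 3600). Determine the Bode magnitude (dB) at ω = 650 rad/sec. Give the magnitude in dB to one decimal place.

-65.7 dB

|j650 + 3600| = √(650² + 3600²) = 3658
|H(j650)| = 1.9 / 3658 = 0.00051938
20 log₁₀(0.00051938) = -65.69 dB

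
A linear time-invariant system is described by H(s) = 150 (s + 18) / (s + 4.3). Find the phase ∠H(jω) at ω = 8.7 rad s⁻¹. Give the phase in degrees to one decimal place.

-37.9°

∠(j8.7 + 18) = arctan(8.7/18) = 25.80°
∠(j8.7 + 4.3) = arctan(8.7/4.3) = 63.70°
∠H(j8.7) = 25.80° − 63.70° = -37.90°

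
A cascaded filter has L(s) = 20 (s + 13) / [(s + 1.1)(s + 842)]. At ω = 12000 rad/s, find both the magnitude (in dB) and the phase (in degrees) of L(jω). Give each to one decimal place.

|L| = -55.6 dB, ∠L = -86.0°

|j12000 + 13| = √(12000² + 13²) = 1.2e+04
|j12000 + 1.1| = √(12000² + 1.1²) = 1.2e+04
|j12000 + 842| = √(12000² + 842²) = 1.203e+04
|L(j12000)| = 20 × 1.2e+04 / (1.2e+04 × 1.203e+04) = 0.0016626
20 log₁₀(0.0016626) = -55.58 dB
∠(j12000 + 13) = arctan(12000/13) = 89.94°
∠(j12000 + 1.1) = arctan(12000/1.1) = 89.99°
∠(j12000 + 842) = arctan(12000/842) = 85.99°
∠L(j12000) = 89.94° − (89.99° + 85.99°) = -86.04°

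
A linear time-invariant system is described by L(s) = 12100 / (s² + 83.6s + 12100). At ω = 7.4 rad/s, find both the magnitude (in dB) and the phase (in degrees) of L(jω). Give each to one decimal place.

|(j7.4)² + 83.6(j7.4) + 12100| = |12045 + j618.64| = 1.206e+04
|L(j7.4)| = 12100 / 1.206e+04 = 1.0032
20 log₁₀(1.0032) = 0.03 dB
∠[(j7.4)² + 83.6(j7.4) + 12100] = ∠[12045 + j618.64] = 2.94°
∠L(j7.4) = −2.94° = -2.94°

|L| = 0.0 dB, ∠L = -2.9°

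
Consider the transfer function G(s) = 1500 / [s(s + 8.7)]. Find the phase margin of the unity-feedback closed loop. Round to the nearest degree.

Gain crossover: |G(jω)| = 1 at ω ≈ 38.2 rad s⁻¹.
∠G(j38.2) = −90° − arctan(38.2/8.7) ≈ -167.18°
PM = 180° + (-167.18°) = 12.82°

13°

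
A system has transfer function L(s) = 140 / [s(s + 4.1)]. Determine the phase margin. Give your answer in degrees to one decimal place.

19.6°

Gain crossover: |L(jω)| = 1 at ω ≈ 11.5 rad/s.
∠L(j11.5) = −90° − arctan(11.5/4.1) ≈ -160.35°
PM = 180° + (-160.35°) = 19.65°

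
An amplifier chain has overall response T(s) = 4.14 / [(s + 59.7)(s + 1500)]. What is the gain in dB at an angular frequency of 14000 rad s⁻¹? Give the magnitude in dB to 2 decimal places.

-153.55 dB

|j14000 + 59.7| = √(14000² + 59.7²) = 1.4e+04
|j14000 + 1500| = √(14000² + 1500²) = 1.408e+04
|T(j14000)| = 4.14 / (1.4e+04 × 1.408e+04) = 2.1002e-08
20 log₁₀(2.1002e-08) = -153.555 dB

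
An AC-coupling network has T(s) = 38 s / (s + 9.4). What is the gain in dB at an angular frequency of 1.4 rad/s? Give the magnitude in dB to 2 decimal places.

|j1.4| = 1.4
|j1.4 + 9.4| = √(1.4² + 9.4²) = 9.504
|T(j1.4)| = 38 × 1.4 / 9.504 = 5.5978
20 log₁₀(5.5978) = 14.960 dB

14.96 dB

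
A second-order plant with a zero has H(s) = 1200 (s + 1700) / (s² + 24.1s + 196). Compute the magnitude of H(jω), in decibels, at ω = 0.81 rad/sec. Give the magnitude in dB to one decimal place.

|j0.81 + 1700| = √(0.81² + 1700²) = 1700
|(j0.81)² + 24.1(j0.81) + 196| = |195.34 + j19.521| = 196.3
|H(j0.81)| = 1200 × 1700 / 196.3 = 10391
20 log₁₀(10391) = 80.33 dB

80.3 dB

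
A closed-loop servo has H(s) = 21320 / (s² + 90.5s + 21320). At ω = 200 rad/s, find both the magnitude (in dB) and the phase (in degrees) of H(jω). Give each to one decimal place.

|(j200)² + 90.5(j200) + 21320| = |-18680 + j18100| = 2.601e+04
|H(j200)| = 21320 / 2.601e+04 = 0.81967
20 log₁₀(0.81967) = -1.73 dB
∠[(j200)² + 90.5(j200) + 21320] = ∠[-18680 + j18100] = 135.90°
∠H(j200) = −135.90° = -135.90°

|H| = -1.7 dB, ∠H = -135.9°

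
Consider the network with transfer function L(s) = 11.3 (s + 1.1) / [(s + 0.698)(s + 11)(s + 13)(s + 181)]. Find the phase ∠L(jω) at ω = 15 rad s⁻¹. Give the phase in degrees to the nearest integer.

-109°

∠(j15 + 1.1) = arctan(15/1.1) = 85.81°
∠(j15 + 0.698) = arctan(15/0.698) = 87.34°
∠(j15 + 11) = arctan(15/11) = 53.75°
∠(j15 + 13) = arctan(15/13) = 49.09°
∠(j15 + 181) = arctan(15/181) = 4.74°
∠L(j15) = 85.81° − (87.34° + 53.75° + 49.09° + 4.74°) = -109.10°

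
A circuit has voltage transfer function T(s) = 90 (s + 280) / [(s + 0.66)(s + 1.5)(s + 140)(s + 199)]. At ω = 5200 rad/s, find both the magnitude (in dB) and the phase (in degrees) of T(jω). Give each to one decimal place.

|j5200 + 280| = √(5200² + 280²) = 5208
|j5200 + 0.66| = √(5200² + 0.66²) = 5200
|j5200 + 1.5| = √(5200² + 1.5²) = 5200
|j5200 + 140| = √(5200² + 140²) = 5202
|j5200 + 199| = √(5200² + 199²) = 5204
|T(j5200)| = 90 × 5208 / (5200 × 5200 × 5202 × 5204) = 6.403e-10
20 log₁₀(6.403e-10) = -183.87 dB
∠(j5200 + 280) = arctan(5200/280) = 86.92°
∠(j5200 + 0.66) = arctan(5200/0.66) = 89.99°
∠(j5200 + 1.5) = arctan(5200/1.5) = 89.98°
∠(j5200 + 140) = arctan(5200/140) = 88.46°
∠(j5200 + 199) = arctan(5200/199) = 87.81°
∠T(j5200) = 86.92° − (89.99° + 89.98° + 88.46° + 87.81°) = -269.32°

|T| = -183.9 dB, ∠T = -269.3°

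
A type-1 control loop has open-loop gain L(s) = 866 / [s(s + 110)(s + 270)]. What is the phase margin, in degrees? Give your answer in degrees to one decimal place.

90.0°

Gain crossover: |L(jω)| = 1 at ω ≈ 0.0292 rad/sec.
∠L(j0.0292) = −90° − arctan(0.0292/110) − arctan(0.0292/270) ≈ -90.02°
PM = 180° + (-90.02°) = 89.98°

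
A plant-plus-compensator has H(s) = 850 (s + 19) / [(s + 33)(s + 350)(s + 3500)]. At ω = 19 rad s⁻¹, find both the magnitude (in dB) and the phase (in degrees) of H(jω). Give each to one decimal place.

|j19 + 19| = √(19² + 19²) = 26.87
|j19 + 33| = √(19² + 33²) = 38.08
|j19 + 350| = √(19² + 350²) = 350.5
|j19 + 3500| = √(19² + 3500²) = 3500
|H(j19)| = 850 × 26.87 / (38.08 × 350.5 × 3500) = 0.0004889
20 log₁₀(0.0004889) = -66.22 dB
∠(j19 + 19) = arctan(19/19) = 45.00°
∠(j19 + 33) = arctan(19/33) = 29.93°
∠(j19 + 350) = arctan(19/350) = 3.11°
∠(j19 + 3500) = arctan(19/3500) = 0.31°
∠H(j19) = 45.00° − (29.93° + 3.11° + 0.31°) = 11.65°

|H| = -66.2 dB, ∠H = 11.7°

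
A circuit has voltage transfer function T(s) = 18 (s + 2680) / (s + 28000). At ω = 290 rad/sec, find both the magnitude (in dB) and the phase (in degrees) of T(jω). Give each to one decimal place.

|j290 + 2680| = √(290² + 2680²) = 2696
|j290 + 28000| = √(290² + 28000²) = 2.8e+04
|T(j290)| = 18 × 2696 / 2.8e+04 = 1.7328
20 log₁₀(1.7328) = 4.78 dB
∠(j290 + 2680) = arctan(290/2680) = 6.18°
∠(j290 + 28000) = arctan(290/28000) = 0.59°
∠T(j290) = 6.18° − 0.59° = 5.58°

|T| = 4.8 dB, ∠T = 5.6 deg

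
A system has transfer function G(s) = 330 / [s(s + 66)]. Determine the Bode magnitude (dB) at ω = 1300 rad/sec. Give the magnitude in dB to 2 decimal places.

|j1300 + 66| = √(1300² + 66²) = 1302
|j1300| = 1300
|G(j1300)| = 330 / (1302 × 1300) = 0.00019502
20 log₁₀(0.00019502) = -74.199 dB

-74.20 dB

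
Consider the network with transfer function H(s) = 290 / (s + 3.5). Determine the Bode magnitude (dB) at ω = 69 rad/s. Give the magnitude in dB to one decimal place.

12.5 dB

|j69 + 3.5| = √(69² + 3.5²) = 69.09
|H(j69)| = 290 / 69.09 = 4.1975
20 log₁₀(4.1975) = 12.46 dB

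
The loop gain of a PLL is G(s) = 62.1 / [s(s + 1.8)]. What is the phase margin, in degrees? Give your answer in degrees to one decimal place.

13.0°

Gain crossover: |G(jω)| = 1 at ω ≈ 7.78 rad/s.
∠G(j7.78) = −90° − arctan(7.78/1.8) ≈ -166.97°
PM = 180° + (-166.97°) = 13.03°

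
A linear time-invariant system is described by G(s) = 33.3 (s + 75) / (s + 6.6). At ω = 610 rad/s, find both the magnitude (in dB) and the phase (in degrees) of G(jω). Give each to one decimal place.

|G| = 30.5 dB, ∠G = -6.4 deg

|j610 + 75| = √(610² + 75²) = 614.6
|j610 + 6.6| = √(610² + 6.6²) = 610
|G(j610)| = 33.3 × 614.6 / 610 = 33.549
20 log₁₀(33.549) = 30.51 dB
∠(j610 + 75) = arctan(610/75) = 82.99°
∠(j610 + 6.6) = arctan(610/6.6) = 89.38°
∠G(j610) = 82.99° − 89.38° = -6.39°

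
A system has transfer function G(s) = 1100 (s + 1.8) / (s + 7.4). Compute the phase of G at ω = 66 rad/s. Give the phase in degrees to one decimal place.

4.8 deg

∠(j66 + 1.8) = arctan(66/1.8) = 88.44°
∠(j66 + 7.4) = arctan(66/7.4) = 83.60°
∠G(j66) = 88.44° − 83.60° = 4.84°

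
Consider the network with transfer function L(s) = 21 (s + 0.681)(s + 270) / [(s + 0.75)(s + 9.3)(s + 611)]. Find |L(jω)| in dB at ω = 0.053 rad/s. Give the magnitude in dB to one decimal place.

-0.9 dB

|j0.053 + 0.681| = √(0.053² + 0.681²) = 0.6831
|j0.053 + 270| = √(0.053² + 270²) = 270
|j0.053 + 0.75| = √(0.053² + 0.75²) = 0.7519
|j0.053 + 9.3| = √(0.053² + 9.3²) = 9.3
|j0.053 + 611| = √(0.053² + 611²) = 611
|L(j0.053)| = 21 × 0.6831 × 270 / (0.7519 × 9.3 × 611) = 0.9065
20 log₁₀(0.9065) = -0.85 dB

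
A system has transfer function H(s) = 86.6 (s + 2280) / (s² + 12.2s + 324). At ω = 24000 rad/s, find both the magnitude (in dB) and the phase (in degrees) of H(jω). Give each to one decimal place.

|H| = -48.8 dB, ∠H = -95.4°

|j24000 + 2280| = √(24000² + 2280²) = 2.411e+04
|(j24000)² + 12.2(j24000) + 324| = |-5.76e+08 + j2.928e+05| = 5.76e+08
|H(j24000)| = 86.6 × 2.411e+04 / 5.76e+08 = 0.0036246
20 log₁₀(0.0036246) = -48.81 dB
∠(j24000 + 2280) = arctan(24000/2280) = 84.57°
∠[(j24000)² + 12.2(j24000) + 324] = ∠[-5.76e+08 + j2.928e+05] = 179.97°
∠H(j24000) = 84.57° − 179.97° = -95.40°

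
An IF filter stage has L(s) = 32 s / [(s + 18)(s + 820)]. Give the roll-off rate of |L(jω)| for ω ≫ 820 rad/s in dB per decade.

With 1 zero and 2 poles, the high-frequency asymptotic slope is 20 × (1 − 2) = -20 dB/decade.

-20 dB/decade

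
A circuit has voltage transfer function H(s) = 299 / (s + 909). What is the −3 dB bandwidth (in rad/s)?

For a single-pole low-pass, the −3 dB point is at the pole: ω = 909 rad/s.

909 rad/s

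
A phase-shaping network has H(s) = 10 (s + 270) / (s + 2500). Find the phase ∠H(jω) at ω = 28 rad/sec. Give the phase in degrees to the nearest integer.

∠(j28 + 270) = arctan(28/270) = 5.92°
∠(j28 + 2500) = arctan(28/2500) = 0.64°
∠H(j28) = 5.92° − 0.64° = 5.28°

5°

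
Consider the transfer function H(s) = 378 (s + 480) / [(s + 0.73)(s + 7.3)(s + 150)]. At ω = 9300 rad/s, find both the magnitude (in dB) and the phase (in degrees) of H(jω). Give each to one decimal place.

|j9300 + 480| = √(9300² + 480²) = 9312
|j9300 + 0.73| = √(9300² + 0.73²) = 9300
|j9300 + 7.3| = √(9300² + 7.3²) = 9300
|j9300 + 150| = √(9300² + 150²) = 9301
|H(j9300)| = 378 × 9312 / (9300 × 9300 × 9301) = 4.3757e-06
20 log₁₀(4.3757e-06) = -107.18 dB
∠(j9300 + 480) = arctan(9300/480) = 87.05°
∠(j9300 + 0.73) = arctan(9300/0.73) = 90.00°
∠(j9300 + 7.3) = arctan(9300/7.3) = 89.96°
∠(j9300 + 150) = arctan(9300/150) = 89.08°
∠H(j9300) = 87.05° − (90.00° + 89.96° + 89.08°) = -181.98°

|H| = -107.2 dB, ∠H = -182.0°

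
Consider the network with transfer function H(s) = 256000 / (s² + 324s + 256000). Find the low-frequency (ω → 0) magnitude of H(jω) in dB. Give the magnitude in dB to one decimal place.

0.0 dB

H(0) = 256000 / 256000 = 1
20 log₁₀(1) = 0.00 dB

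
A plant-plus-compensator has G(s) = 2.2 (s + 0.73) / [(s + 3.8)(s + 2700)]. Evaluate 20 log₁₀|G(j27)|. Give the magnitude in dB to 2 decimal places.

|j27 + 0.73| = √(27² + 0.73²) = 27.01
|j27 + 3.8| = √(27² + 3.8²) = 27.27
|j27 + 2700| = √(27² + 2700²) = 2700
|G(j27)| = 2.2 × 27.01 / (27.27 × 2700) = 0.00080712
20 log₁₀(0.00080712) = -61.861 dB

-61.86 dB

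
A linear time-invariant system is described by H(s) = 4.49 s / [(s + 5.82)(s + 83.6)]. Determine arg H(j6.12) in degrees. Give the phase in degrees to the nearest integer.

39 deg

∠(j6.12) = 90.00°
∠(j6.12 + 5.82) = arctan(6.12/5.82) = 46.44°
∠(j6.12 + 83.6) = arctan(6.12/83.6) = 4.19°
∠H(j6.12) = 90.00° − (46.44° + 4.19°) = 39.37°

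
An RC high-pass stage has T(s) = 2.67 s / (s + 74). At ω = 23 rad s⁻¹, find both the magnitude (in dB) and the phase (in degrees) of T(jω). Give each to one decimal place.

|T| = -2.0 dB, ∠T = 72.7 deg

|j23| = 23
|j23 + 74| = √(23² + 74²) = 77.49
|T(j23)| = 2.67 × 23 / 77.49 = 0.79247
20 log₁₀(0.79247) = -2.02 dB
∠(j23) = 90.00°
∠(j23 + 74) = arctan(23/74) = 17.27°
∠T(j23) = 90.00° − 17.27° = 72.73°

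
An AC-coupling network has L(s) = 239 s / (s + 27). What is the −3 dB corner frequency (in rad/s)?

For a single-pole high-pass, the −3 dB point is at the pole: ω = 27 rad/s.

27 rad/s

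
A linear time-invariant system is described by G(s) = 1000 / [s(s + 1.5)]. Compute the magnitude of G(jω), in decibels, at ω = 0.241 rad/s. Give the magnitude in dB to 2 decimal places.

|j0.241 + 1.5| = √(0.241² + 1.5²) = 1.519
|j0.241| = 0.241
|G(j0.241)| = 1000 / (1.519 × 0.241) = 2731.2
20 log₁₀(2731.2) = 68.727 dB

68.73 dB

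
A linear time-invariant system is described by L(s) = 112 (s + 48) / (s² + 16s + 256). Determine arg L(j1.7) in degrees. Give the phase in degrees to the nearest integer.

∠(j1.7 + 48) = arctan(1.7/48) = 2.03°
∠[(j1.7)² + 16(j1.7) + 256] = ∠[253.11 + j27.2] = 6.13°
∠L(j1.7) = 2.03° − 6.13° = -4.11°

-4°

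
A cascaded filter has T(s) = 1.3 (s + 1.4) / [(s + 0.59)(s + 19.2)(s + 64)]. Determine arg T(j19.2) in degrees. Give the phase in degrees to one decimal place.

∠(j19.2 + 1.4) = arctan(19.2/1.4) = 85.83°
∠(j19.2 + 0.59) = arctan(19.2/0.59) = 88.24°
∠(j19.2 + 19.2) = arctan(19.2/19.2) = 45.00°
∠(j19.2 + 64) = arctan(19.2/64) = 16.70°
∠T(j19.2) = 85.83° − (88.24° + 45.00° + 16.70°) = -64.11°

-64.1°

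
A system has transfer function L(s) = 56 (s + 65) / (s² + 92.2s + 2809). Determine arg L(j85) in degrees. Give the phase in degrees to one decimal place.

-66.8 deg

∠(j85 + 65) = arctan(85/65) = 52.59°
∠[(j85)² + 92.2(j85) + 2809] = ∠[-4416 + j7837] = 119.40°
∠L(j85) = 52.59° − 119.40° = -66.81°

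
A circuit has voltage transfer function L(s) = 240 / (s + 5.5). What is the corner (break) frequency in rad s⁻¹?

5.5 rad s⁻¹

The single real pole at s = −5.5 gives a corner at ω = 5.5 rad s⁻¹.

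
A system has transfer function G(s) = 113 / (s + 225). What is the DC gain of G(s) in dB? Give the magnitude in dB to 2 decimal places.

G(0) = 113 / 225 = 0.50222
20 log₁₀(0.50222) = -5.982 dB

-5.98 dB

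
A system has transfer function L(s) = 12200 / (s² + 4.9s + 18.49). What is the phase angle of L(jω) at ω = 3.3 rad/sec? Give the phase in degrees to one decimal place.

∠[(j3.3)² + 4.9(j3.3) + 18.49] = ∠[7.6 + j16.17] = 64.83°
∠L(j3.3) = −64.83° = -64.83°

-64.8°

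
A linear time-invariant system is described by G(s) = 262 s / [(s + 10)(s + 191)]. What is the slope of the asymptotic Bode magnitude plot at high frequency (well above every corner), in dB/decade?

With 1 zero and 2 poles, the high-frequency asymptotic slope is 20 × (1 − 2) = -20 dB/decade.

-20 dB/decade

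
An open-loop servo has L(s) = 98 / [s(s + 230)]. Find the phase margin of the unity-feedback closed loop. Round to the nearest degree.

90°

Gain crossover: |L(jω)| = 1 at ω ≈ 0.426 rad s⁻¹.
∠L(j0.426) = −90° − arctan(0.426/230) ≈ -90.11°
PM = 180° + (-90.11°) = 89.89°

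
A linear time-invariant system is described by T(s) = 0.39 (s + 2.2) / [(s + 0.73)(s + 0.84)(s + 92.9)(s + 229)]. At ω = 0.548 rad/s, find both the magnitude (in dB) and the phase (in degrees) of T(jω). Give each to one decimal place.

|T| = -86.9 dB, ∠T = -56.5 deg

|j0.548 + 2.2| = √(0.548² + 2.2²) = 2.267
|j0.548 + 0.73| = √(0.548² + 0.73²) = 0.9128
|j0.548 + 0.84| = √(0.548² + 0.84²) = 1.003
|j0.548 + 92.9| = √(0.548² + 92.9²) = 92.9
|j0.548 + 229| = √(0.548² + 229²) = 229
|T(j0.548)| = 0.39 × 2.267 / (0.9128 × 1.003 × 92.9 × 229) = 4.5399e-05
20 log₁₀(4.5399e-05) = -86.86 dB
∠(j0.548 + 2.2) = arctan(0.548/2.2) = 13.99°
∠(j0.548 + 0.73) = arctan(0.548/0.73) = 36.90°
∠(j0.548 + 0.84) = arctan(0.548/0.84) = 33.12°
∠(j0.548 + 92.9) = arctan(0.548/92.9) = 0.34°
∠(j0.548 + 229) = arctan(0.548/229) = 0.14°
∠T(j0.548) = 13.99° − (36.90° + 33.12° + 0.34° + 0.14°) = -56.50°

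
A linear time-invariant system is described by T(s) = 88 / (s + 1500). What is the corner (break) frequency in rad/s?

1500 rad/s

The single real pole at s = −1500 gives a corner at ω = 1500 rad/s.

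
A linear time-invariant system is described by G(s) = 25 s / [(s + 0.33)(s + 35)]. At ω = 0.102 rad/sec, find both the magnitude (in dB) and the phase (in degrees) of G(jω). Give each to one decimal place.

|j0.102| = 0.102
|j0.102 + 0.33| = √(0.102² + 0.33²) = 0.3454
|j0.102 + 35| = √(0.102² + 35²) = 35
|G(j0.102)| = 25 × 0.102 / (0.3454 × 35) = 0.21093
20 log₁₀(0.21093) = -13.52 dB
∠(j0.102) = 90.00°
∠(j0.102 + 0.33) = arctan(0.102/0.33) = 17.18°
∠(j0.102 + 35) = arctan(0.102/35) = 0.17°
∠G(j0.102) = 90.00° − (17.18° + 0.17°) = 72.66°

|G| = -13.5 dB, ∠G = 72.7°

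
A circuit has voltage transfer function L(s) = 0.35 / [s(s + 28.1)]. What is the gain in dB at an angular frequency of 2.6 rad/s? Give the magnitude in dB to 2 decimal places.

|j2.6 + 28.1| = √(2.6² + 28.1²) = 28.22
|j2.6| = 2.6
|L(j2.6)| = 0.35 / (28.22 × 2.6) = 0.0047702
20 log₁₀(0.0047702) = -46.429 dB

-46.43 dB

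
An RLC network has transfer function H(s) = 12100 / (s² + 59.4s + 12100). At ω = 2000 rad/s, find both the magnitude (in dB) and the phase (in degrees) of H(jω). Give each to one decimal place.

|H| = -50.4 dB, ∠H = -178.3 deg

|(j2000)² + 59.4(j2000) + 12100| = |-3.9879e+06 + j1.188e+05| = 3.99e+06
|H(j2000)| = 12100 / 3.99e+06 = 0.0030328
20 log₁₀(0.0030328) = -50.36 dB
∠[(j2000)² + 59.4(j2000) + 12100] = ∠[-3.9879e+06 + j1.188e+05] = 178.29°
∠H(j2000) = −178.29° = -178.29°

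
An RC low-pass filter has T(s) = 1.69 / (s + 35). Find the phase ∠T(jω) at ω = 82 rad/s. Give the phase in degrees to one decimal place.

-66.9 deg

∠(j82 + 35) = arctan(82/35) = 66.89°
∠T(j82) = −66.89° = -66.89°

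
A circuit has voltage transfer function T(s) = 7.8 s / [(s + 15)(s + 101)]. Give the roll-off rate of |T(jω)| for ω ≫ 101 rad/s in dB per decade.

-20 dB/decade

With 1 zero and 2 poles, the high-frequency asymptotic slope is 20 × (1 − 2) = -20 dB/decade.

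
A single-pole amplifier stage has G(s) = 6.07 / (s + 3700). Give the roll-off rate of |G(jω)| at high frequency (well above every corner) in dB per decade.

-20 dB/decade

With 0 zeros and 1 pole, the high-frequency asymptotic slope is 20 × (0 − 1) = -20 dB/decade.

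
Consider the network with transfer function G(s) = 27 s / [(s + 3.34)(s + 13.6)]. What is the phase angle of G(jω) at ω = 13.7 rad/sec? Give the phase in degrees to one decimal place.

-31.5°

∠(j13.7) = 90.00°
∠(j13.7 + 3.34) = arctan(13.7/3.34) = 76.30°
∠(j13.7 + 13.6) = arctan(13.7/13.6) = 45.21°
∠G(j13.7) = 90.00° − (76.30° + 45.21°) = -31.51°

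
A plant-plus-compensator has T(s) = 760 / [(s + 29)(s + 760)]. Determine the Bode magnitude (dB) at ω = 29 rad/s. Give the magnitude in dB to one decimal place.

|j29 + 29| = √(29² + 29²) = 41.01
|j29 + 760| = √(29² + 760²) = 760.6
|T(j29)| = 760 / (41.01 × 760.6) = 0.024365
20 log₁₀(0.024365) = -32.26 dB

-32.3 dB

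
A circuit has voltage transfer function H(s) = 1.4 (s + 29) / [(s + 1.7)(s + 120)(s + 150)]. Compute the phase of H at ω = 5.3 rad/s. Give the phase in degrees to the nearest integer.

-66°

∠(j5.3 + 29) = arctan(5.3/29) = 10.36°
∠(j5.3 + 1.7) = arctan(5.3/1.7) = 72.22°
∠(j5.3 + 120) = arctan(5.3/120) = 2.53°
∠(j5.3 + 150) = arctan(5.3/150) = 2.02°
∠H(j5.3) = 10.36° − (72.22° + 2.53° + 2.02°) = -66.41°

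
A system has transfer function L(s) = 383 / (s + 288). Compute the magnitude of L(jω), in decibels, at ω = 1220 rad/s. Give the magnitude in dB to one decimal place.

-10.3 dB

|j1220 + 288| = √(1220² + 288²) = 1254
|L(j1220)| = 383 / 1254 = 0.30554
20 log₁₀(0.30554) = -10.30 dB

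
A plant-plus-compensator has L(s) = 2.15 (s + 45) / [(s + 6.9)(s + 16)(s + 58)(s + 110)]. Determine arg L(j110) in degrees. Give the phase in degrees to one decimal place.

-207.6°

∠(j110 + 45) = arctan(110/45) = 67.75°
∠(j110 + 6.9) = arctan(110/6.9) = 86.41°
∠(j110 + 16) = arctan(110/16) = 81.72°
∠(j110 + 58) = arctan(110/58) = 62.20°
∠(j110 + 110) = arctan(110/110) = 45.00°
∠L(j110) = 67.75° − (86.41° + 81.72° + 62.20° + 45.00°) = -207.58°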